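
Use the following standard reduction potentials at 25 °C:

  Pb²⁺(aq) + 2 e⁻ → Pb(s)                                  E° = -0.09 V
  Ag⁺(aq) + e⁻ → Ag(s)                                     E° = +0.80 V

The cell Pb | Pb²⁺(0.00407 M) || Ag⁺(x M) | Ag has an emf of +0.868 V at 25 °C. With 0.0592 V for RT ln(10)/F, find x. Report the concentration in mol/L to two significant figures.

Ag⁺/Ag is the cathode, Pb²⁺/Pb the anode: E°cell = +0.89 V, n = 2.
Overall reaction: 2 Ag⁺(aq) + Pb(s) → 2 Ag(s) + Pb²⁺(aq); Q = [Pb²⁺]^1/[Ag⁺]^2.
From E = E° − (0.0592/n) log Q: log Q = (E° − E)·n/0.0592 = (+0.89 − (+0.868))·2/0.0592 = 0.7432.
So 2·log[Ag⁺] = 1·log(0.00407) − log Q = -2.3904 − (0.7432) = -3.1336; log[Ag⁺] = -3.1336 / 2 = -1.5668; [Ag⁺] = 10^(-1.5668) ≈ 0.027 M.

0.027 M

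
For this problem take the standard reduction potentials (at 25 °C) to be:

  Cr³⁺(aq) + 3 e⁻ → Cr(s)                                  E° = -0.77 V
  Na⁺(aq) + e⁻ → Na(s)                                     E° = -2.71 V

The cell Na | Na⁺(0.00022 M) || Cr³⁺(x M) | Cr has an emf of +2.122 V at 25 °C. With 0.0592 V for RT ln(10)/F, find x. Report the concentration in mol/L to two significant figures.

Cr³⁺/Cr is the cathode, Na⁺/Na the anode: E°cell = +1.94 V, n = 3.
Overall reaction: Cr³⁺(aq) + 3 Na(s) → Cr(s) + 3 Na⁺(aq); Q = [Na⁺]^3/[Cr³⁺]^1.
From E = E° − (0.0592/n) log Q: log Q = (E° − E)·n/0.0592 = (+1.94 − (+2.122))·3/0.0592 = -9.2230.
So 1·log[Cr³⁺] = 3·log(0.00022) − log Q = -10.9727 − (-9.2230) = -1.7497; [Cr³⁺] = 10^(-1.7497) ≈ 0.018 M.

0.018 M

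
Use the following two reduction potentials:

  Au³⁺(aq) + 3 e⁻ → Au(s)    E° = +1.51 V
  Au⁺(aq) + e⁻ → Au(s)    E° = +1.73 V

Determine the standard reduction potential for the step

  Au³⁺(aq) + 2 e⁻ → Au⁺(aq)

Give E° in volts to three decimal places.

+1.400 V

Sequential free energies add, so n₃E°₃ = n₁E°₁ + n₂E°₂.
With n₃ = 3, and the known step contributing 1×(+1.73) V, the unknown satisfies 2·E° = 3×(+1.51) − 1×(+1.73) = +2.800.
E° = +2.800 / 2 = +1.400 V.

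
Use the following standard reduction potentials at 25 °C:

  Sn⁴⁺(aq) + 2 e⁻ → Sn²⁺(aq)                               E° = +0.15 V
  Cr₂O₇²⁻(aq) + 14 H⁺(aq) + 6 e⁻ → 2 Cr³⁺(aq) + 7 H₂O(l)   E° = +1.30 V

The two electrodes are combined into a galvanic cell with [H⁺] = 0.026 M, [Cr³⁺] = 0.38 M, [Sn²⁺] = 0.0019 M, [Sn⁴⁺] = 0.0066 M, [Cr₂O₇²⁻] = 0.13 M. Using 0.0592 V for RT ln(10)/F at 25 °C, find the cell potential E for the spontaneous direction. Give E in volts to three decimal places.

+0.915 V

Cr₂O₇²⁻/Cr³⁺ is the cathode (higher E°), Sn⁴⁺/Sn²⁺ the anode: E°cell = +1.30 − (+0.15) = +1.15 V, n = 6.
Overall: Cr₂O₇²⁻(aq) + 14 H⁺(aq) + 3 Sn²⁺(aq) → 2 Cr³⁺(aq) + 7 H₂O(l) + 3 Sn⁴⁺(aq)
Q = [Cr³⁺]^2·[Sn⁴⁺]^3 / ([Cr₂O₇²⁻]·[H⁺]^14·[Sn²⁺]^3); log Q = 23.858.
E = E° − (0.0592/n) log Q = +1.15 − (0.0592/6)(23.858) = +0.915 V.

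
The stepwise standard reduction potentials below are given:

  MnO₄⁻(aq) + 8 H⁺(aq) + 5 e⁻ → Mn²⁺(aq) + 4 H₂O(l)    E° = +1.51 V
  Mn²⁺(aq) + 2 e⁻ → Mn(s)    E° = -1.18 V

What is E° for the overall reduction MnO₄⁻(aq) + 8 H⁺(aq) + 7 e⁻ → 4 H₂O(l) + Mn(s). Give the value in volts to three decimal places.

+0.741 V

Since ΔG° = −nFE° is additive over sequential reductions, n₃E°₃ = n₁E°₁ + n₂E°₂.
E°₃ = (5×+1.51 + 2×-1.18) / 7 = (+5.190) / 7 = +0.741 V.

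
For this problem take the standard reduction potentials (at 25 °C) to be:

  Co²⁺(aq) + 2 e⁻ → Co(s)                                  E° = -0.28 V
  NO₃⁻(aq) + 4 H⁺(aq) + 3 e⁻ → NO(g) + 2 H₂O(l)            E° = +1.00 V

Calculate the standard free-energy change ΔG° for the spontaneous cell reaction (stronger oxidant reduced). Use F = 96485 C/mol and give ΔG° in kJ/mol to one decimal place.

-741.0 kJ/mol

NO₃⁻/NO (E° = +1.00 V) is the cathode; Co²⁺/Co (E° = -0.28 V) is the anode, so E°cell = +1.28 V.
Balancing electrons gives n = 6 (lcm of 3 and 2).
ΔG° = −nFE° = −(6)(96485)(+1.28) = -741,005 J = -741.0 kJ/mol.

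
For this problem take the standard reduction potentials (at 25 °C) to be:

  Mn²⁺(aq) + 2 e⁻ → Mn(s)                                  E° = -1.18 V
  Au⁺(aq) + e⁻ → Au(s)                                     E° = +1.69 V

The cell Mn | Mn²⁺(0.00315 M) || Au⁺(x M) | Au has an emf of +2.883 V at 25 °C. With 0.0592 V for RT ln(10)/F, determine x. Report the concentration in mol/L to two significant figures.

Au⁺/Au is the cathode, Mn²⁺/Mn the anode: E°cell = +2.87 V, n = 2.
Overall reaction: 2 Au⁺(aq) + Mn(s) → 2 Au(s) + Mn²⁺(aq); Q = [Mn²⁺]^1/[Au⁺]^2.
From E = E° − (0.0592/n) log Q: log Q = (E° − E)·n/0.0592 = (+2.87 − (+2.883))·2/0.0592 = -0.4392.
So 2·log[Au⁺] = 1·log(0.00315) − log Q = -2.5017 − (-0.4392) = -2.0625; log[Au⁺] = -2.0625 / 2 = -1.0312; [Au⁺] = 10^(-1.0312) ≈ 0.093 M.

0.093 M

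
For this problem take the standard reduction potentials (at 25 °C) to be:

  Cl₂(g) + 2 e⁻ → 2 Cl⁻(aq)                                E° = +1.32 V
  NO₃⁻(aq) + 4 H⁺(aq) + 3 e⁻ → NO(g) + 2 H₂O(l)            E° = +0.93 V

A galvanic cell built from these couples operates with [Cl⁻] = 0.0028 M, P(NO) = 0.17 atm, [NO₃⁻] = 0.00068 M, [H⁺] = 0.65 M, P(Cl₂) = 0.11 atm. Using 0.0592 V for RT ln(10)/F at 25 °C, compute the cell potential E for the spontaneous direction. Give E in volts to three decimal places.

Cl₂/Cl⁻ is the cathode (higher E°), NO₃⁻/NO the anode: E°cell = +1.32 − (+0.93) = +0.39 V, n = 6.
Overall: 3 Cl₂(g) + 2 NO(g) + 4 H₂O(l) → 6 Cl⁻(aq) + 2 NO₃⁻(aq) + 8 H⁺(aq)
Q = [Cl⁻]^6·[NO₃⁻]^2·[H⁺]^8 / (P(Cl₂)^3·P(NO)^2); log Q = -18.734.
E = E° − (0.0592/n) log Q = +0.39 − (0.0592/6)(-18.734) = +0.575 V.

+0.575 V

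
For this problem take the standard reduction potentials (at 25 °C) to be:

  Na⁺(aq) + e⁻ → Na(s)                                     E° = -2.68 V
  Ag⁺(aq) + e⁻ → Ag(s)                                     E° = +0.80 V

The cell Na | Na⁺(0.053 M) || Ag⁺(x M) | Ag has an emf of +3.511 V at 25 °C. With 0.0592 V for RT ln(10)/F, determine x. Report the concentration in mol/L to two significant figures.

Ag⁺/Ag is the cathode, Na⁺/Na the anode: E°cell = +3.48 V, n = 1.
Overall reaction: Ag⁺(aq) + Na(s) → Ag(s) + Na⁺(aq); Q = [Na⁺]^1/[Ag⁺]^1.
From E = E° − (0.0592/n) log Q: log Q = (E° − E)·n/0.0592 = (+3.48 − (+3.511))·1/0.0592 = -0.5236.
So 1·log[Ag⁺] = 1·log(0.053) − log Q = -1.2757 − (-0.5236) = -0.7521; [Ag⁺] = 10^(-0.7521) ≈ 0.18 M.

0.18 M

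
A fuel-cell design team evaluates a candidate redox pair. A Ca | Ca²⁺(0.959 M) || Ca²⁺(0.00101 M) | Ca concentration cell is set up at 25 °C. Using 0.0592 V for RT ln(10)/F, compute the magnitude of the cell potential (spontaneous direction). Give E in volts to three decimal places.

For a concentration cell E°cell = 0. The 0.959 M side is the cathode (reduction is favoured where [Ca²⁺] is higher).
With n = 2, E = −(0.0592/2) log([Ca²⁺]ₐₙ/[Ca²⁺]꜀ₐₜ) = −(0.0592/2) log(0.00101/0.959) = −(0.0592/2)(-2.977) = +0.088 V.

+0.088 V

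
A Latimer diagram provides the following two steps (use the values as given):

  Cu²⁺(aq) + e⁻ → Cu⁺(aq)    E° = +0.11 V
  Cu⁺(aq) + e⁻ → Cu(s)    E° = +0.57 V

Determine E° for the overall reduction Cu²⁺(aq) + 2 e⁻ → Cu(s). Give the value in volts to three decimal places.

+0.340 V

Since ΔG° = −nFE° is additive over sequential reductions, n₃E°₃ = n₁E°₁ + n₂E°₂.
E°₃ = (1×+0.11 + 1×+0.57) / 2 = (+0.680) / 2 = +0.340 V.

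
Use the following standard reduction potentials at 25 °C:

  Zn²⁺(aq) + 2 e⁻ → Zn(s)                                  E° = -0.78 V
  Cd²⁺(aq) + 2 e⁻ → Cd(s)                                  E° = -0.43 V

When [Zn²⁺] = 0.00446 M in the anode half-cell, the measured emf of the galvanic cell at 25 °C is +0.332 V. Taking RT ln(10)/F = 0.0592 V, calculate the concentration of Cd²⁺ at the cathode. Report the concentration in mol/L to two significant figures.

0.0011 M

Cd²⁺/Cd is the cathode, Zn²⁺/Zn the anode: E°cell = +0.35 V, n = 2.
Overall reaction: Cd²⁺(aq) + Zn(s) → Cd(s) + Zn²⁺(aq); Q = [Zn²⁺]^1/[Cd²⁺]^1.
From E = E° − (0.0592/n) log Q: log Q = (E° − E)·n/0.0592 = (+0.35 − (+0.332))·2/0.0592 = 0.6081.
So 1·log[Cd²⁺] = 1·log(0.00446) − log Q = -2.3507 − (0.6081) = -2.9588; [Cd²⁺] = 10^(-2.9588) ≈ 0.0011 M.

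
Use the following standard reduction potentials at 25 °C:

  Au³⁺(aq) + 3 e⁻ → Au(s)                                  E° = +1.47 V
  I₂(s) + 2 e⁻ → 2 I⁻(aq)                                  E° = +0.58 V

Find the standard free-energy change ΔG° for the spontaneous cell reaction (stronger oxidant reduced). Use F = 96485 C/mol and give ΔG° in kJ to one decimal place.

-515.2 kJ

Au³⁺/Au (E° = +1.47 V) is the cathode; I₂/I⁻ (E° = +0.58 V) is the anode, so E°cell = +0.89 V.
Balancing electrons gives n = 6 (lcm of 3 and 2).
ΔG° = −nFE° = −(6)(96485)(+0.89) = -515,230 J = -515.2 kJ.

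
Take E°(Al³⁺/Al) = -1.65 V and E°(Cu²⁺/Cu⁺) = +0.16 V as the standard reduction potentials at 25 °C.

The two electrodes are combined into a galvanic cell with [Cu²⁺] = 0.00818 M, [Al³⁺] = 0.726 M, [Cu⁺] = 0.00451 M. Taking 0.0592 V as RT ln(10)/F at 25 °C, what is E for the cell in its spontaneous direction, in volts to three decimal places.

Cu²⁺/Cu⁺ is the cathode (higher E°), Al³⁺/Al the anode: E°cell = +0.16 − (-1.65) = +1.81 V, n = 3.
Overall: 3 Cu²⁺(aq) + Al(s) → 3 Cu⁺(aq) + Al³⁺(aq)
Q = [Cu⁺]^3·[Al³⁺] / ([Cu²⁺]^3); log Q = -0.915.
E = E° − (0.0592/n) log Q = +1.81 − (0.0592/3)(-0.915) = +1.828 V.

+1.828 V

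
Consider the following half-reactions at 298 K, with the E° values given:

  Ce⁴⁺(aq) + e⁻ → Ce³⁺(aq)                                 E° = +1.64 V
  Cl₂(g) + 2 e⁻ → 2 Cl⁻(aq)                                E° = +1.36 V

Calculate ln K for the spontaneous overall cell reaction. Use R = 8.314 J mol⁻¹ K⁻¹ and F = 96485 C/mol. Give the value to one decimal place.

Cathode: Ce⁴⁺/Ce³⁺; anode: Cl₂/Cl⁻. E°cell = (+1.64) − (+1.36) = +0.28 V, with n = 2.
ΔG° = −nFE° = −RT ln K, so ln K = nFE°/(RT) = (2)(96485)(+0.28) / ((8.314)(298)) = 21.808.

21.8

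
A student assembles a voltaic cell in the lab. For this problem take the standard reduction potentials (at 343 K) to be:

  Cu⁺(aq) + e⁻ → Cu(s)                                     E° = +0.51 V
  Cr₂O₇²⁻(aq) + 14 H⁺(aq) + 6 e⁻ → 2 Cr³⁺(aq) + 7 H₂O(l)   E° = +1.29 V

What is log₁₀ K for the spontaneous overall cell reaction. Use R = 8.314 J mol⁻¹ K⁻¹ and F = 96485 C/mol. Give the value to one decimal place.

Cathode: Cr₂O₇²⁻/Cr³⁺; anode: Cu⁺/Cu. E°cell = (+1.29) − (+0.51) = +0.78 V, with n = 6.
ΔG° = −nFE° = −RT ln K, so ln K = nFE°/(RT) = (6)(96485)(+0.78) / ((8.314)(343)) = 158.344.
log₁₀ K = 158.344 / ln 10 = 68.8.

68.8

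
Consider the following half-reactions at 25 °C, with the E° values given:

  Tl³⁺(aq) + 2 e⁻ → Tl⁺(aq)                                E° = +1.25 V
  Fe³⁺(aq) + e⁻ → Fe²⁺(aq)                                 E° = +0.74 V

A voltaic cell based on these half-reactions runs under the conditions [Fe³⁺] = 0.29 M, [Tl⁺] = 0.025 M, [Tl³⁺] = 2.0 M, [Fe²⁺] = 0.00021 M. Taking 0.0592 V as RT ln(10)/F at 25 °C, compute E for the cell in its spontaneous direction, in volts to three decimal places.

Tl³⁺/Tl⁺ is the cathode (higher E°), Fe³⁺/Fe²⁺ the anode: E°cell = +1.25 − (+0.74) = +0.51 V, n = 2.
Overall: Tl³⁺(aq) + 2 Fe²⁺(aq) → Tl⁺(aq) + 2 Fe³⁺(aq)
Q = [Tl⁺]·[Fe³⁺]^2 / ([Tl³⁺]·[Fe²⁺]^2); log Q = 4.377.
E = E° − (0.0592/n) log Q = +0.51 − (0.0592/2)(4.377) = +0.380 V.

+0.380 V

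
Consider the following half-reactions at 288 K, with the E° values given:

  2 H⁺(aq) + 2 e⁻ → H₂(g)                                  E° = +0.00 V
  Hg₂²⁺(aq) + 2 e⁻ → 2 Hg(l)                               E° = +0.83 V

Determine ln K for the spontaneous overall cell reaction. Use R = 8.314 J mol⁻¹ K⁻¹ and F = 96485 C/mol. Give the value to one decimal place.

66.9

Cathode: Hg₂²⁺/Hg; anode: H⁺/H₂. E°cell = (+0.83) − (+0.00) = +0.83 V, with n = 2.
ΔG° = −nFE° = −RT ln K, so ln K = nFE°/(RT) = (2)(96485)(+0.83) / ((8.314)(288)) = 66.891.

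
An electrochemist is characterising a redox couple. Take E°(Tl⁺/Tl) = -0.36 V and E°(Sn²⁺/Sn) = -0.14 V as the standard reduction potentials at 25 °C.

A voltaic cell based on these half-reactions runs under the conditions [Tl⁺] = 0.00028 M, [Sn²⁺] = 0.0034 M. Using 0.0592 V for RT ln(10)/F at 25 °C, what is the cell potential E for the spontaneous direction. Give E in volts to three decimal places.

+0.357 V

Sn²⁺/Sn is the cathode (higher E°), Tl⁺/Tl the anode: E°cell = -0.14 − (-0.36) = +0.22 V, n = 2.
Overall: Sn²⁺(aq) + 2 Tl(s) → Sn(s) + 2 Tl⁺(aq)
Q = [Tl⁺]^2 / ([Sn²⁺]); log Q = -4.637.
E = E° − (0.0592/n) log Q = +0.22 − (0.0592/2)(-4.637) = +0.357 V.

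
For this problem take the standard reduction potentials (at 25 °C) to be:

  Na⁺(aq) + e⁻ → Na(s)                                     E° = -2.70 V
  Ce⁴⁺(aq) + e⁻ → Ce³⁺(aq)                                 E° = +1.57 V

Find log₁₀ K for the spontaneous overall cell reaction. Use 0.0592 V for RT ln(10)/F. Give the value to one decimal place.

Cathode: Ce⁴⁺/Ce³⁺; anode: Na⁺/Na. E°cell = +4.27 V, n = 1.
log K = nE°cell / 0.0592 = (1)(+4.27) / 0.0592 = 72.1.

72.1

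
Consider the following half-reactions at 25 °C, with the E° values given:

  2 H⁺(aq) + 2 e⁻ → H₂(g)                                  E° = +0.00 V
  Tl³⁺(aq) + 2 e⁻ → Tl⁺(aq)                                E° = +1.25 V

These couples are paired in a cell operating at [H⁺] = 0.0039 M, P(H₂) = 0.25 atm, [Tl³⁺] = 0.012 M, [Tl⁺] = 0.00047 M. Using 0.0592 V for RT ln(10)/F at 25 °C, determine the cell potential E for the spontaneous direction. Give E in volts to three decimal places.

+1.416 V

Tl³⁺/Tl⁺ is the cathode (higher E°), H⁺/H₂ the anode: E°cell = +1.25 − (+0.00) = +1.25 V, n = 2.
Overall: Tl³⁺(aq) + H₂(g) → Tl⁺(aq) + 2 H⁺(aq)
Q = [Tl⁺]·[H⁺]^2 / ([Tl³⁺]·P(H₂)); log Q = -5.623.
E = E° − (0.0592/n) log Q = +1.25 − (0.0592/2)(-5.623) = +1.416 V.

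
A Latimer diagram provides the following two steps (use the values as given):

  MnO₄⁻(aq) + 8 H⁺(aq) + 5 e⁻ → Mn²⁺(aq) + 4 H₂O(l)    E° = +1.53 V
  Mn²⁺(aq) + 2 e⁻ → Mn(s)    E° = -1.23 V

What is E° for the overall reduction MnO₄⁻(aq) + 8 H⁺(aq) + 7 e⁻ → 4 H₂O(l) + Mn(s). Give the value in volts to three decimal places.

Standard free energies of sequential steps add: ΔG°₃ = ΔG°₁ + ΔG°₂, so n₃E°₃ = n₁E°₁ + n₂E°₂.
E°₃ = (5×+1.53 + 2×-1.23) / 7 = (+5.190) / 7 = +0.741 V.

+0.741 V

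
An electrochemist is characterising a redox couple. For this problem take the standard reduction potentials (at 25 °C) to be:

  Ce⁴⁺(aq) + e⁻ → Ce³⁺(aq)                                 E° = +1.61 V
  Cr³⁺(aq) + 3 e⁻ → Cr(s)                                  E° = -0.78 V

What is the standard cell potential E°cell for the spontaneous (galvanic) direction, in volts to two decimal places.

The Ce⁴⁺/Ce³⁺ couple has the higher reduction potential, so it is the cathode; Cr³⁺/Cr is oxidised at the anode.
E°cell = E°(cathode) − E°(anode) = (+1.61) − (-0.78) = +2.39 V.

+2.39 V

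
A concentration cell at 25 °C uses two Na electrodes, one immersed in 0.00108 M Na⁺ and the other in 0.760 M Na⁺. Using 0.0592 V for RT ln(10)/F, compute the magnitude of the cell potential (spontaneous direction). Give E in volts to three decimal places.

+0.169 V

For a concentration cell E°cell = 0. The 0.760 M side is the cathode (reduction is favoured where [Na⁺] is higher).
With n = 1, E = −(0.0592/1) log([Na⁺]ₐₙ/[Na⁺]꜀ₐₜ) = −(0.0592/1) log(0.00108/0.76) = −(0.0592/1)(-2.847) = +0.169 V.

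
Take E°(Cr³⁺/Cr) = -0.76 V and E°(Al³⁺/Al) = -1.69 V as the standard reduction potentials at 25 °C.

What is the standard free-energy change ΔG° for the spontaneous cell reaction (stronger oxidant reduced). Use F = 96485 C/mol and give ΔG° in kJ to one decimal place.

-269.2 kJ

Cr³⁺/Cr (E° = -0.76 V) is the cathode; Al³⁺/Al (E° = -1.69 V) is the anode, so E°cell = +0.93 V.
Balancing electrons gives n = 3 (lcm of 3 and 3).
ΔG° = −nFE° = −(3)(96485)(+0.93) = -269,193 J = -269.2 kJ.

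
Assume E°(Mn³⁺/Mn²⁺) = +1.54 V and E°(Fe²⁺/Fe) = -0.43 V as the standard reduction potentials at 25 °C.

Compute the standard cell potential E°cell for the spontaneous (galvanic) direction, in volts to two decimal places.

+1.97 V

The Mn³⁺/Mn²⁺ couple has the higher reduction potential, so it is the cathode; Fe²⁺/Fe is oxidised at the anode.
E°cell = E°(cathode) − E°(anode) = (+1.54) − (-0.43) = +1.97 V.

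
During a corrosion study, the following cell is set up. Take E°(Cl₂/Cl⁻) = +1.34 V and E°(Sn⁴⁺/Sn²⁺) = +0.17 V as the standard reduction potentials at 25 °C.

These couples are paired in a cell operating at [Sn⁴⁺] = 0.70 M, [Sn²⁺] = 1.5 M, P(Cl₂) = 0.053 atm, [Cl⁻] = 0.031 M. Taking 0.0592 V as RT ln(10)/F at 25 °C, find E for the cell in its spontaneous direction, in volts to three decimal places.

+1.231 V

Cl₂/Cl⁻ is the cathode (higher E°), Sn⁴⁺/Sn²⁺ the anode: E°cell = +1.34 − (+0.17) = +1.17 V, n = 2.
Overall: Cl₂(g) + Sn²⁺(aq) → 2 Cl⁻(aq) + Sn⁴⁺(aq)
Q = [Cl⁻]^2·[Sn⁴⁺] / (P(Cl₂)·[Sn²⁺]); log Q = -2.073.
E = E° − (0.0592/n) log Q = +1.17 − (0.0592/2)(-2.073) = +1.231 V.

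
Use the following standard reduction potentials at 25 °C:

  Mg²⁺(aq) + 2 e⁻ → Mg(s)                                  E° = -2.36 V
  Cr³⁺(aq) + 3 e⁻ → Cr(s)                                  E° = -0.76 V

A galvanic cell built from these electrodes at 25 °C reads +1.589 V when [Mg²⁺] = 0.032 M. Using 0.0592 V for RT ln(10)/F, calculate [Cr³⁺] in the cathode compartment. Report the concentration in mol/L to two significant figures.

Cr³⁺/Cr is the cathode, Mg²⁺/Mg the anode: E°cell = +1.60 V, n = 6.
Overall reaction: 2 Cr³⁺(aq) + 3 Mg(s) → 2 Cr(s) + 3 Mg²⁺(aq); Q = [Mg²⁺]^3/[Cr³⁺]^2.
From E = E° − (0.0592/n) log Q: log Q = (E° − E)·n/0.0592 = (+1.60 − (+1.589))·6/0.0592 = 1.1149.
So 2·log[Cr³⁺] = 3·log(0.032) − log Q = -4.4846 − (1.1149) = -5.5995; log[Cr³⁺] = -5.5995 / 2 = -2.7997; [Cr³⁺] = 10^(-2.7997) ≈ 0.0016 M.

0.0016 M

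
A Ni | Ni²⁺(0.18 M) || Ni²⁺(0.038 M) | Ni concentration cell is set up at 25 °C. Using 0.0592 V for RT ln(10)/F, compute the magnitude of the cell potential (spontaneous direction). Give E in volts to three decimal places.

For a concentration cell E°cell = 0. The 0.18 M side is the cathode (reduction is favoured where [Ni²⁺] is higher).
With n = 2, E = −(0.0592/2) log([Ni²⁺]ₐₙ/[Ni²⁺]꜀ₐₜ) = −(0.0592/2) log(0.038/0.18) = −(0.0592/2)(-0.675) = +0.020 V.

+0.020 V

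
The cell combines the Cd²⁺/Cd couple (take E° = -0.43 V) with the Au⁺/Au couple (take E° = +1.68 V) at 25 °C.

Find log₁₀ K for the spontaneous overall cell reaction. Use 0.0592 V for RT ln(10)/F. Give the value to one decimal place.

71.3

Cathode: Au⁺/Au; anode: Cd²⁺/Cd. E°cell = +2.11 V, n = 2.
log K = nE°cell / 0.0592 = (2)(+2.11) / 0.0592 = 71.3.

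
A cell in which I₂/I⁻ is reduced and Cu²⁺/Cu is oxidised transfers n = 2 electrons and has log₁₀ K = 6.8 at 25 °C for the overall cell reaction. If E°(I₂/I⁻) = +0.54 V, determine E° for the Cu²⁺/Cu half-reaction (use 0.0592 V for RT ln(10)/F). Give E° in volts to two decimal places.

+0.34 V

E°cell = (0.0592/n)·log K = (0.0592/2)(6.8) = +0.201 V.
Since I₂/I⁻ is the cathode and Cu²⁺/Cu the anode, E°cell = E°(I₂/I⁻) − E°(Cu²⁺/Cu).
So E°(Cu²⁺/Cu) = E°(I₂/I⁻) − E°cell = (+0.54) − (+0.201) = +0.34 V.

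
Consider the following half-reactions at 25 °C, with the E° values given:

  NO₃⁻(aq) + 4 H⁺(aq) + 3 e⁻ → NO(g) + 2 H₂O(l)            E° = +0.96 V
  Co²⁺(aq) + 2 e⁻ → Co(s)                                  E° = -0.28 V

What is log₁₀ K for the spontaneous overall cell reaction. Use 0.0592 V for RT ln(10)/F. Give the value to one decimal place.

125.7

Cathode: NO₃⁻/NO; anode: Co²⁺/Co. E°cell = +1.24 V, n = 6.
log K = nE°cell / 0.0592 = (6)(+1.24) / 0.0592 = 125.7.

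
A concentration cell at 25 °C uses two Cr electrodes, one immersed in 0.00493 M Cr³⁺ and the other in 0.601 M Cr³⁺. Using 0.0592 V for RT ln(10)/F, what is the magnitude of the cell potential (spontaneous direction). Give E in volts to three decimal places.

For a concentration cell E°cell = 0. The 0.601 M side is the cathode (reduction is favoured where [Cr³⁺] is higher).
With n = 3, E = −(0.0592/3) log([Cr³⁺]ₐₙ/[Cr³⁺]꜀ₐₜ) = −(0.0592/3) log(0.00493/0.601) = −(0.0592/3)(-2.086) = +0.041 V.

+0.041 V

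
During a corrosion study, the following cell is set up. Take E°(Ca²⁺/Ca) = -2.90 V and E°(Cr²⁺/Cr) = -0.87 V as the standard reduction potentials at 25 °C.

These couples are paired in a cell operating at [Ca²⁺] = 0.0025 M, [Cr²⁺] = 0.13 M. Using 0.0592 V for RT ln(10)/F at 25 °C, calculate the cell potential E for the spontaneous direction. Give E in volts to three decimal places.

Cr²⁺/Cr is the cathode (higher E°), Ca²⁺/Ca the anode: E°cell = -0.87 − (-2.90) = +2.03 V, n = 2.
Overall: Cr²⁺(aq) + Ca(s) → Cr(s) + Ca²⁺(aq)
Q = [Ca²⁺] / ([Cr²⁺]); log Q = -1.716.
E = E° − (0.0592/n) log Q = +2.03 − (0.0592/2)(-1.716) = +2.081 V.

+2.081 V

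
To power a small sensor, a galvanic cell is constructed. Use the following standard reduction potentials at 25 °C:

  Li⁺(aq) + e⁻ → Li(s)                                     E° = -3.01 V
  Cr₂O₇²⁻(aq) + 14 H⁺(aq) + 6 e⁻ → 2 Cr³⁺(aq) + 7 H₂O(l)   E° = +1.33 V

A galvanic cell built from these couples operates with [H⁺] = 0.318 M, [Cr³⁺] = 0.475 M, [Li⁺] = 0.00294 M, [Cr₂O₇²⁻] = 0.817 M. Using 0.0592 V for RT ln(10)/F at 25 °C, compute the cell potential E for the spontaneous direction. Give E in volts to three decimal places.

+4.427 V

Cr₂O₇²⁻/Cr³⁺ is the cathode (higher E°), Li⁺/Li the anode: E°cell = +1.33 − (-3.01) = +4.34 V, n = 6.
Overall: Cr₂O₇²⁻(aq) + 14 H⁺(aq) + 6 Li(s) → 2 Cr³⁺(aq) + 7 H₂O(l) + 6 Li⁺(aq)
Q = [Cr³⁺]^2·[Li⁺]^6 / ([Cr₂O₇²⁻]·[H⁺]^14); log Q = -8.783.
E = E° − (0.0592/n) log Q = +4.34 − (0.0592/6)(-8.783) = +4.427 V.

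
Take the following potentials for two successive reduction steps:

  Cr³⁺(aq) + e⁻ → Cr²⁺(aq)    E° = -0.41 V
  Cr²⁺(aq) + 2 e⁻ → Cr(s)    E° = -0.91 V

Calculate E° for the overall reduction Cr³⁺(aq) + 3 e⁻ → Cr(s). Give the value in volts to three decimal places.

-0.743 V

Standard free energies of sequential steps add: ΔG°₃ = ΔG°₁ + ΔG°₂, so n₃E°₃ = n₁E°₁ + n₂E°₂.
E°₃ = (1×-0.41 + 2×-0.91) / 3 = (-2.230) / 3 = -0.743 V.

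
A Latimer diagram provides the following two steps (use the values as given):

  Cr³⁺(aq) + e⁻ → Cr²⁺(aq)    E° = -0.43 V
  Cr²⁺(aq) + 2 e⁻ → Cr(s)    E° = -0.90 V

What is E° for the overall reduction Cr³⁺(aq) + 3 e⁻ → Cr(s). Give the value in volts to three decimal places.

-0.743 V

Adding the free-energy changes (−nFE°) of the two steps gives −n₃FE°₃ = −n₁FE°₁ − n₂FE°₂.
E°₃ = (1×-0.43 + 2×-0.90) / 3 = (-2.230) / 3 = -0.743 V.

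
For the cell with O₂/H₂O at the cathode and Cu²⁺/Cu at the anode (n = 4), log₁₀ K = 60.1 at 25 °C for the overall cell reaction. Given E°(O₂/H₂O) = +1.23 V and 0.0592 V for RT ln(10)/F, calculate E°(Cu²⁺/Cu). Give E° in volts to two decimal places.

E°cell = (0.0592/n)·log K = (0.0592/4)(60.1) = +0.889 V.
Since O₂/H₂O is the cathode and Cu²⁺/Cu the anode, E°cell = E°(O₂/H₂O) − E°(Cu²⁺/Cu).
So E°(Cu²⁺/Cu) = E°(O₂/H₂O) − E°cell = (+1.23) − (+0.889) = +0.34 V.

+0.34 V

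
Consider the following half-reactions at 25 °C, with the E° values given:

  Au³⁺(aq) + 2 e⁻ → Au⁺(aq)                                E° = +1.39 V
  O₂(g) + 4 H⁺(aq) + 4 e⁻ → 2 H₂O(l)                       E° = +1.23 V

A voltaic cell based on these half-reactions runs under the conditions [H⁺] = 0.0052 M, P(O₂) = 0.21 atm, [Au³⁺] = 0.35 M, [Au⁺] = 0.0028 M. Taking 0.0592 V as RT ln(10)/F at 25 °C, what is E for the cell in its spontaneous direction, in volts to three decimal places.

+0.367 V

Au³⁺/Au⁺ is the cathode (higher E°), O₂/H₂O the anode: E°cell = +1.39 − (+1.23) = +0.16 V, n = 4.
Overall: 2 Au³⁺(aq) + 2 H₂O(l) → 2 Au⁺(aq) + O₂(g) + 4 H⁺(aq)
Q = [Au⁺]^2·P(O₂)·[H⁺]^4 / ([Au³⁺]^2); log Q = -14.008.
E = E° − (0.0592/n) log Q = +0.16 − (0.0592/4)(-14.008) = +0.367 V.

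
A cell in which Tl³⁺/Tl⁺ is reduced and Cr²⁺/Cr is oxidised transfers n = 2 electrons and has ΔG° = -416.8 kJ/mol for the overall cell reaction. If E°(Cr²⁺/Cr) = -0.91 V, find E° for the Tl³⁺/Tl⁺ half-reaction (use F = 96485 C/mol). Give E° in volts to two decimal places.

E°cell = −ΔG°/(nF) = −(-416.8×10³)/((2)(96485)) = +2.160 V.
Since Tl³⁺/Tl⁺ is the cathode and Cr²⁺/Cr the anode, E°cell = E°(Tl³⁺/Tl⁺) − E°(Cr²⁺/Cr).
So E°(Tl³⁺/Tl⁺) = E°cell + E°(Cr²⁺/Cr) = +2.160 + (-0.91) = +1.25 V.

+1.25 V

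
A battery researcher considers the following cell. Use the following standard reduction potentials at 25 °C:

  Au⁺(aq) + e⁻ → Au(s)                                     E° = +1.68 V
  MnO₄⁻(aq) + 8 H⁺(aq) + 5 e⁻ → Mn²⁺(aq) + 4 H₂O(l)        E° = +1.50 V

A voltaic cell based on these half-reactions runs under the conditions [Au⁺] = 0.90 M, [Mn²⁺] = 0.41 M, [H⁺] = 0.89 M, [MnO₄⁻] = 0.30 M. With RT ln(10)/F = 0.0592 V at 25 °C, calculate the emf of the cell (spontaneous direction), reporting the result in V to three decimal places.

Au⁺/Au is the cathode (higher E°), MnO₄⁻/Mn²⁺ the anode: E°cell = +1.68 − (+1.50) = +0.18 V, n = 5.
Overall: 5 Au⁺(aq) + Mn²⁺(aq) + 4 H₂O(l) → 5 Au(s) + MnO₄⁻(aq) + 8 H⁺(aq)
Q = [MnO₄⁻]·[H⁺]^8 / ([Au⁺]^5·[Mn²⁺]); log Q = -0.312.
E = E° − (0.0592/n) log Q = +0.18 − (0.0592/5)(-0.312) = +0.184 V.

+0.184 V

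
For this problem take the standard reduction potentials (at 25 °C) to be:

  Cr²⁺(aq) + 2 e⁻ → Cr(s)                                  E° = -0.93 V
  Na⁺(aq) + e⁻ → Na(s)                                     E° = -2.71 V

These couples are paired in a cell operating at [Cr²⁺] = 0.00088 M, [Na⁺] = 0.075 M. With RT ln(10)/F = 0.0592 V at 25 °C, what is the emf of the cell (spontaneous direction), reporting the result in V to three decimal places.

Cr²⁺/Cr is the cathode (higher E°), Na⁺/Na the anode: E°cell = -0.93 − (-2.71) = +1.78 V, n = 2.
Overall: Cr²⁺(aq) + 2 Na(s) → Cr(s) + 2 Na⁺(aq)
Q = [Na⁺]^2 / ([Cr²⁺]); log Q = 0.806.
E = E° − (0.0592/n) log Q = +1.78 − (0.0592/2)(0.806) = +1.756 V.

+1.756 V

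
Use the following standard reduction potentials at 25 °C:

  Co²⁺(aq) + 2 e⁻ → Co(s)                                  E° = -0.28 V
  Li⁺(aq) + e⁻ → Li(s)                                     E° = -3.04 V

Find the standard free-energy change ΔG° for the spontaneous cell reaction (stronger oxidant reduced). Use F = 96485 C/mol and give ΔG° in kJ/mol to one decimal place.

-532.6 kJ/mol

Co²⁺/Co (E° = -0.28 V) is the cathode; Li⁺/Li (E° = -3.04 V) is the anode, so E°cell = +2.76 V.
Balancing electrons gives n = 2 (lcm of 2 and 1).
ΔG° = −nFE° = −(2)(96485)(+2.76) = -532,597 J = -532.6 kJ/mol.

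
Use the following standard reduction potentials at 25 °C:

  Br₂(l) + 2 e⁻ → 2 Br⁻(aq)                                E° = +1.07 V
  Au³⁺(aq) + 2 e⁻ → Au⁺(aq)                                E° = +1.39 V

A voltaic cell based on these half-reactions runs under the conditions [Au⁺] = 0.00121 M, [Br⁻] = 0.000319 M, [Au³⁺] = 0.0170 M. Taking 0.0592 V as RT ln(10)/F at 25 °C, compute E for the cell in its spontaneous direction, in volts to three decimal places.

Au³⁺/Au⁺ is the cathode (higher E°), Br₂/Br⁻ the anode: E°cell = +1.39 − (+1.07) = +0.32 V, n = 2.
Overall: Au³⁺(aq) + 2 Br⁻(aq) → Au⁺(aq) + Br₂(l)
Q = [Au⁺] / ([Au³⁺]·[Br⁻]^2); log Q = 5.845.
E = E° − (0.0592/n) log Q = +0.32 − (0.0592/2)(5.845) = +0.147 V.

+0.147 V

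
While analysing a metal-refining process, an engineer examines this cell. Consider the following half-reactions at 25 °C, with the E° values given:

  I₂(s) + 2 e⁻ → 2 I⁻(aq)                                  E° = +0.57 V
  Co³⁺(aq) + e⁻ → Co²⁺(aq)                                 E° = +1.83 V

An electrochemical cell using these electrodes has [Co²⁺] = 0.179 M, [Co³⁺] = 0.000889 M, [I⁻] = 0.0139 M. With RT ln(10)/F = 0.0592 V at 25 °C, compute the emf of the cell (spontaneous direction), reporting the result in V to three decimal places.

Co³⁺/Co²⁺ is the cathode (higher E°), I₂/I⁻ the anode: E°cell = +1.83 − (+0.57) = +1.26 V, n = 2.
Overall: 2 Co³⁺(aq) + 2 I⁻(aq) → 2 Co²⁺(aq) + I₂(s)
Q = [Co²⁺]^2 / ([Co³⁺]^2·[I⁻]^2); log Q = 8.322.
E = E° − (0.0592/n) log Q = +1.26 − (0.0592/2)(8.322) = +1.014 V.

+1.014 V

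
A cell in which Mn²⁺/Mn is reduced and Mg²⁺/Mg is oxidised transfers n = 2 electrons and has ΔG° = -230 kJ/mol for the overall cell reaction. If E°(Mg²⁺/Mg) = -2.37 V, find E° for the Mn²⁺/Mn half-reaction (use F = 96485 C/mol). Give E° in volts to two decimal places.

-1.18 V

E°cell = −ΔG°/(nF) = −(-230×10³)/((2)(96485)) = +1.192 V.
Since Mn²⁺/Mn is the cathode and Mg²⁺/Mg the anode, E°cell = E°(Mn²⁺/Mn) − E°(Mg²⁺/Mg).
So E°(Mn²⁺/Mn) = E°cell + E°(Mg²⁺/Mg) = +1.192 + (-2.37) = -1.18 V.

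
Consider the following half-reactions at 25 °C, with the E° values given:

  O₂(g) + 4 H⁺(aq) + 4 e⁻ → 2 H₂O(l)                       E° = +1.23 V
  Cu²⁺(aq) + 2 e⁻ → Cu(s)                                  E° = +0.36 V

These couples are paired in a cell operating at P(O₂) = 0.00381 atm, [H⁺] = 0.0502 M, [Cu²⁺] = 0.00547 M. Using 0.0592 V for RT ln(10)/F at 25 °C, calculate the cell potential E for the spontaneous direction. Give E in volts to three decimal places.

+0.824 V

O₂/H₂O is the cathode (higher E°), Cu²⁺/Cu the anode: E°cell = +1.23 − (+0.36) = +0.87 V, n = 4.
Overall: O₂(g) + 4 H⁺(aq) + 2 Cu(s) → 2 H₂O(l) + 2 Cu²⁺(aq)
Q = [Cu²⁺]^2 / (P(O₂)·[H⁺]^4); log Q = 3.092.
E = E° − (0.0592/n) log Q = +0.87 − (0.0592/4)(3.092) = +0.824 V.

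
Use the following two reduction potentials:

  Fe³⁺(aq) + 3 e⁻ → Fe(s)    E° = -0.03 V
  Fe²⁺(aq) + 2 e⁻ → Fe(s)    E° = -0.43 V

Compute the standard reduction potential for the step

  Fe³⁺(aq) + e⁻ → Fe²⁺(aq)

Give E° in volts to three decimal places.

+0.770 V

Sequential free energies add, so n₃E°₃ = n₁E°₁ + n₂E°₂.
With n₃ = 3, and the known step contributing 2×(-0.43) V, the unknown satisfies 1·E° = 3×(-0.03) − 2×(-0.43) = +0.770.
E° = +0.770 / 1 = +0.770 V.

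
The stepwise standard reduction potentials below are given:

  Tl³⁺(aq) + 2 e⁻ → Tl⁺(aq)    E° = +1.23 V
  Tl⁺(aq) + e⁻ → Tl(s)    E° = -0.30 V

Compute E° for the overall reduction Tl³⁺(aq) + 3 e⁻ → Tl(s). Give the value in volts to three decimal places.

Since ΔG° = −nFE° is additive over sequential reductions, n₃E°₃ = n₁E°₁ + n₂E°₂.
E°₃ = (2×+1.23 + 1×-0.30) / 3 = (+2.160) / 3 = +0.720 V.

+0.720 V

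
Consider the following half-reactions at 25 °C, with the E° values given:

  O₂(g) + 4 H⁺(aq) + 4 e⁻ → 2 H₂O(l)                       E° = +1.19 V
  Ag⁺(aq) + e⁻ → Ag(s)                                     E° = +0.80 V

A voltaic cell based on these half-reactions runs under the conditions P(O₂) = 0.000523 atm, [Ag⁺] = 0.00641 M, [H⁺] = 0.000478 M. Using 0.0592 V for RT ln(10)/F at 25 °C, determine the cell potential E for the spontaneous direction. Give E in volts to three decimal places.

O₂/H₂O is the cathode (higher E°), Ag⁺/Ag the anode: E°cell = +1.19 − (+0.80) = +0.39 V, n = 4.
Overall: O₂(g) + 4 H⁺(aq) + 4 Ag(s) → 2 H₂O(l) + 4 Ag⁺(aq)
Q = [Ag⁺]^4 / (P(O₂)·[H⁺]^4); log Q = 7.791.
E = E° − (0.0592/n) log Q = +0.39 − (0.0592/4)(7.791) = +0.275 V.

+0.275 V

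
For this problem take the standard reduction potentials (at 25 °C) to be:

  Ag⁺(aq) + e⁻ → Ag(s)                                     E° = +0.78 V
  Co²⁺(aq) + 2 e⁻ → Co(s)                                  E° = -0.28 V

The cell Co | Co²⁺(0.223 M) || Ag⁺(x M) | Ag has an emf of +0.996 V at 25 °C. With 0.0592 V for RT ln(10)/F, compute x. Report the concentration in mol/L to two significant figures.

0.039 M

Ag⁺/Ag is the cathode, Co²⁺/Co the anode: E°cell = +1.06 V, n = 2.
Overall reaction: 2 Ag⁺(aq) + Co(s) → 2 Ag(s) + Co²⁺(aq); Q = [Co²⁺]^1/[Ag⁺]^2.
From E = E° − (0.0592/n) log Q: log Q = (E° − E)·n/0.0592 = (+1.06 − (+0.996))·2/0.0592 = 2.1622.
So 2·log[Ag⁺] = 1·log(0.223) − log Q = -0.6517 − (2.1622) = -2.8139; log[Ag⁺] = -2.8139 / 2 = -1.4069; [Ag⁺] = 10^(-1.4069) ≈ 0.039 M.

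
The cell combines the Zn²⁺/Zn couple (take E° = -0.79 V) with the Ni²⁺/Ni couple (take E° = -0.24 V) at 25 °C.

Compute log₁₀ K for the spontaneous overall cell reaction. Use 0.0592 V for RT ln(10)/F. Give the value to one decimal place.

18.6

Cathode: Ni²⁺/Ni; anode: Zn²⁺/Zn. E°cell = +0.55 V, n = 2.
log K = nE°cell / 0.0592 = (2)(+0.55) / 0.0592 = 18.6.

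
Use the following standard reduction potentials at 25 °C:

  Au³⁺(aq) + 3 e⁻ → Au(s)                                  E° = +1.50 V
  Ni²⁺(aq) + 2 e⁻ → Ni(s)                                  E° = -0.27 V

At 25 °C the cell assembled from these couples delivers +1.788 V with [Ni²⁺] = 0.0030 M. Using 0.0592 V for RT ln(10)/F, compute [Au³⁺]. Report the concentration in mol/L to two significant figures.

0.0013 M

Au³⁺/Au is the cathode, Ni²⁺/Ni the anode: E°cell = +1.77 V, n = 6.
Overall reaction: 2 Au³⁺(aq) + 3 Ni(s) → 2 Au(s) + 3 Ni²⁺(aq); Q = [Ni²⁺]^3/[Au³⁺]^2.
From E = E° − (0.0592/n) log Q: log Q = (E° − E)·n/0.0592 = (+1.77 − (+1.788))·6/0.0592 = -1.8243.
So 2·log[Au³⁺] = 3·log(0.003) − log Q = -7.5686 − (-1.8243) = -5.7443; log[Au³⁺] = -5.7443 / 2 = -2.8721; [Au³⁺] = 10^(-2.8721) ≈ 0.0013 M.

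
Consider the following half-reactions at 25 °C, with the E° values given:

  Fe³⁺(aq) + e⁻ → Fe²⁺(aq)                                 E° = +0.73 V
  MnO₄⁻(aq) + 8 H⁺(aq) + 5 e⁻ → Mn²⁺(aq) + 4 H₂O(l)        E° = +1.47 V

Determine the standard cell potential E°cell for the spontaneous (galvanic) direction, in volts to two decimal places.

The MnO₄⁻/Mn²⁺ couple has the higher reduction potential, so it is the cathode; Fe³⁺/Fe²⁺ is oxidised at the anode.
E°cell = E°(cathode) − E°(anode) = (+1.47) − (+0.73) = +0.74 V.
Since E°cell > 0, the reaction is spontaneous under standard conditions.

+0.74 V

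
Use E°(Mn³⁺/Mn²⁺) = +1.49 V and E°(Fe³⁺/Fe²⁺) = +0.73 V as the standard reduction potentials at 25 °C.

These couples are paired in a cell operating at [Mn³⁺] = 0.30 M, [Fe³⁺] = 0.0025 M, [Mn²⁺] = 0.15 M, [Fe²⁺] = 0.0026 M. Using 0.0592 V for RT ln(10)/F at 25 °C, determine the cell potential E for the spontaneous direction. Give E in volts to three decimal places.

+0.779 V

Mn³⁺/Mn²⁺ is the cathode (higher E°), Fe³⁺/Fe²⁺ the anode: E°cell = +1.49 − (+0.73) = +0.76 V, n = 1.
Overall: Mn³⁺(aq) + Fe²⁺(aq) → Mn²⁺(aq) + Fe³⁺(aq)
Q = [Mn²⁺]·[Fe³⁺] / ([Mn³⁺]·[Fe²⁺]); log Q = -0.318.
E = E° − (0.0592/n) log Q = +0.76 − (0.0592/1)(-0.318) = +0.779 V.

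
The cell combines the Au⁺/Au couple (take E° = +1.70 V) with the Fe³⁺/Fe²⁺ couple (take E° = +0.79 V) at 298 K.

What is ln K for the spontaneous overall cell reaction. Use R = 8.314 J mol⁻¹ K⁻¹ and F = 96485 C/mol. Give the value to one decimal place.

Cathode: Au⁺/Au; anode: Fe³⁺/Fe²⁺. E°cell = (+1.70) − (+0.79) = +0.91 V, with n = 1.
ΔG° = −nFE° = −RT ln K, so ln K = nFE°/(RT) = (1)(96485)(+0.91) / ((8.314)(298)) = 35.438.

35.4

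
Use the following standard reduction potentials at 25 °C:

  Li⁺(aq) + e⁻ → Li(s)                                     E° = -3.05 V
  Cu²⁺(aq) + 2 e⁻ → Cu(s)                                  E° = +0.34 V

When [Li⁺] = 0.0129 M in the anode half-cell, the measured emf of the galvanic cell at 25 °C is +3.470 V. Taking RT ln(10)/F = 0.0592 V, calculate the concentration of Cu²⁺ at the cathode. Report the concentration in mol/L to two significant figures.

Cu²⁺/Cu is the cathode, Li⁺/Li the anode: E°cell = +3.39 V, n = 2.
Overall reaction: Cu²⁺(aq) + 2 Li(s) → Cu(s) + 2 Li⁺(aq); Q = [Li⁺]^2/[Cu²⁺]^1.
From E = E° − (0.0592/n) log Q: log Q = (E° − E)·n/0.0592 = (+3.39 − (+3.470))·2/0.0592 = -2.7027.
So 1·log[Cu²⁺] = 2·log(0.0129) − log Q = -3.7788 − (-2.7027) = -1.0761; [Cu²⁺] = 10^(-1.0761) ≈ 0.084 M.

0.084 M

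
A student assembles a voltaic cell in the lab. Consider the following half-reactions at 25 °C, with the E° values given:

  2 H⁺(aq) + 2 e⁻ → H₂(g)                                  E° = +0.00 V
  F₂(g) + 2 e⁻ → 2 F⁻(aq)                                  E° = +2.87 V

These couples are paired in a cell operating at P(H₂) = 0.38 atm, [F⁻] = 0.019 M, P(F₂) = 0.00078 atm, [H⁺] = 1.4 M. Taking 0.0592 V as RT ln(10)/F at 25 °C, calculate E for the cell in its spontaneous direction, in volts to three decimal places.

F₂/F⁻ is the cathode (higher E°), H⁺/H₂ the anode: E°cell = +2.87 − (+0.00) = +2.87 V, n = 2.
Overall: F₂(g) + H₂(g) → 2 F⁻(aq) + 2 H⁺(aq)
Q = [F⁻]^2·[H⁺]^2 / (P(F₂)·P(H₂)); log Q = 0.378.
E = E° − (0.0592/n) log Q = +2.87 − (0.0592/2)(0.378) = +2.859 V.

+2.859 V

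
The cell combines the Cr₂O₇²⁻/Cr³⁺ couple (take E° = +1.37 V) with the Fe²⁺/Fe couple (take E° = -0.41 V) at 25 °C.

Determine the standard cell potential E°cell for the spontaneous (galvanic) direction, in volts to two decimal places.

+1.78 V

The Cr₂O₇²⁻/Cr³⁺ couple has the higher reduction potential, so it is the cathode; Fe²⁺/Fe is oxidised at the anode.
E°cell = E°(cathode) − E°(anode) = (+1.37) − (-0.41) = +1.78 V.
Since E°cell > 0, the reaction is spontaneous under standard conditions.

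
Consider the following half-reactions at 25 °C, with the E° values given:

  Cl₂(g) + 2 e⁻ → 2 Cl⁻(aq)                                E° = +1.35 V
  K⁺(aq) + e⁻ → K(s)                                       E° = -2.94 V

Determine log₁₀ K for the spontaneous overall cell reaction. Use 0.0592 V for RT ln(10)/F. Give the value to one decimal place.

144.9

Cathode: Cl₂/Cl⁻; anode: K⁺/K. E°cell = +4.29 V, n = 2.
log K = nE°cell / 0.0592 = (2)(+4.29) / 0.0592 = 144.9.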